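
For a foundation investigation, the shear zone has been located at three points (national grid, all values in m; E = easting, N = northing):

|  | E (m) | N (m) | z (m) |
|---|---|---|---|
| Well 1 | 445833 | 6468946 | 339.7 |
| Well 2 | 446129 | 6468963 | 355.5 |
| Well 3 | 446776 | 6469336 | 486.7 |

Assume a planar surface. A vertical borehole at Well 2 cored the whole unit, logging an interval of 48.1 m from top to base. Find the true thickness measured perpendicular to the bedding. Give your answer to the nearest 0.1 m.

Let the plane be z = a·E + b·N + c.
Well 2−Well 1: 296a + 17b = 15.8;  Well 3−Well 1: 943a + 390b = 147.
Solving gives a = 0.03685, b = 0.28783.
|∇z| = √(a²+b²) = 0.29018, so dip δ = arctan(0.29018) = 16.18°.
True thickness = vertical thickness × cos δ = 48.1 × cos 16.18° = 46.2 m.

46.2 m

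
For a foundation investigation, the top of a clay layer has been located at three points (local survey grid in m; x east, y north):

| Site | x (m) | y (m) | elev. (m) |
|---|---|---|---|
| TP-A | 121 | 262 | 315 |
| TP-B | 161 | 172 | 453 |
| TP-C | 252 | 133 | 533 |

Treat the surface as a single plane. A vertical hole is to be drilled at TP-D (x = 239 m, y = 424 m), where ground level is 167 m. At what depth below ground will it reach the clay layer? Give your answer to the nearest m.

Two edge vectors: TP-A→TP-B = (40, -90, 138), TP-A→TP-C = (131, -129, 218).
Normal n = (TP-A→TP-B) × (TP-A→TP-C) = (-1818, 9358, 6630).
So ∂z/∂x = −n_x/n_z = 0.27421 and ∂z/∂y = −n_y/n_z = −1.41146.
Intercept c from TP-A: 315 − 33.18 + 369.80 = 651.62.
At (239, 424): z_contact = 65.5 − 598.5 + 651.62 = 118.7 m.
Depth below ground = 167 − 118.7 = 48 m.

48 m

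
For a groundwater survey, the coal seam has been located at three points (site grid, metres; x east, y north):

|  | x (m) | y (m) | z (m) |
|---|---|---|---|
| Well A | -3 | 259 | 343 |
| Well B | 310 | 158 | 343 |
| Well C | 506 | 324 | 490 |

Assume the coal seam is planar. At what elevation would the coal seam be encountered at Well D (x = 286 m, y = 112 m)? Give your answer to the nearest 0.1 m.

Two edge vectors: Well A→Well B = (313, -101, 0), Well A→Well C = (509, 65, 147).
Normal n = (Well A→Well B) × (Well A→Well C) = (-14847, -46011, 71754).
So ∂z/∂x = −n_x/n_z = 0.20692 and ∂z/∂y = −n_y/n_z = 0.64123.
Intercept c from Well A: 343 + 0.62 − 166.08 = 177.54.
At (286, 112): z = 59.2 + 71.8 + 177.54 = 308.5 m.

308.5 m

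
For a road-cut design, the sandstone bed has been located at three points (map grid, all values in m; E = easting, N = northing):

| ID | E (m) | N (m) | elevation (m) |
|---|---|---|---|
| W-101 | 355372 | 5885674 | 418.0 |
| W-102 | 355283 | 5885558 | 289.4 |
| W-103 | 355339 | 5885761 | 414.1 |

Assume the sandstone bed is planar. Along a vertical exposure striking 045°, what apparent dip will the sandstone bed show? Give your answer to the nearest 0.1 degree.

43.5°

Let the plane be z = a·E + b·N + c.
W-102−W-101: −89a − 116b = −128.6;  W-103−W-101: −33a + 87b = −3.9.
Solving gives a = 1.00602, b = 0.33676.
Unit vector along 045° is (sin 45°, cos 45°) = (0.7071, 0.7071).
Slope in that direction = a·(0.7071) + b·(0.7071) = 0.94949.
Apparent dip = arctan|0.94949| = 43.5° (true dip is 46.7°, so apparent ≤ true as expected).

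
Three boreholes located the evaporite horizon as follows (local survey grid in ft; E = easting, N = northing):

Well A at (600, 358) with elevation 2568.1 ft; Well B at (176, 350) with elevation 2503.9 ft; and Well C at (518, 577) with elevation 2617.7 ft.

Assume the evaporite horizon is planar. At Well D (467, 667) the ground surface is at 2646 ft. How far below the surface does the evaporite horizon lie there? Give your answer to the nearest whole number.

Two edge vectors: Well A→Well B = (-424, -8, -64.2), Well A→Well C = (-82, 219, 49.6).
Normal n = (Well A→Well B) × (Well A→Well C) = (13663, 26294.8, -93512).
So ∂z/∂E = −n_x/n_z = 0.14611 and ∂z/∂N = −n_y/n_z = 0.28119.
Intercept c from Well A: 2568.1 − 87.67 − 100.67 = 2379.77.
At (467, 667): z_contact = 68.2 + 187.6 + 2379.77 = 2635.6 ft.
Depth below ground = 2646 − 2635.6 = 10 ft.

10 ft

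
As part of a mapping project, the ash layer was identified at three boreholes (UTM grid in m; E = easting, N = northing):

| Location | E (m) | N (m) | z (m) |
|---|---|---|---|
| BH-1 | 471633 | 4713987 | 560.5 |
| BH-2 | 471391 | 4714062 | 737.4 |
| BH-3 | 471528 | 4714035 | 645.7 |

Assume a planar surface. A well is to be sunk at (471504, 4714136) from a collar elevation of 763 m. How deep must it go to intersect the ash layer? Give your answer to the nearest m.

49 m

Two edge vectors: BH-1→BH-2 = (-242, 75, 176.9), BH-1→BH-3 = (-105, 48, 85.2).
Normal n = (BH-1→BH-2) × (BH-1→BH-3) = (-2101.2, 2043.9, -3741).
So ∂z/∂E = −n_x/n_z = −0.56166800 and ∂z/∂N = −n_y/n_z = 0.54635124.
Intercept c from BH-1: 560.5 + 264901.17 − 2575492.66 = −2310030.99.
At (471504, 4714136): z_contact = −264828.7 + 2575574.1 − 2310030.99 = 714.4 m.
Depth below ground = 763 − 714.4 = 49 m.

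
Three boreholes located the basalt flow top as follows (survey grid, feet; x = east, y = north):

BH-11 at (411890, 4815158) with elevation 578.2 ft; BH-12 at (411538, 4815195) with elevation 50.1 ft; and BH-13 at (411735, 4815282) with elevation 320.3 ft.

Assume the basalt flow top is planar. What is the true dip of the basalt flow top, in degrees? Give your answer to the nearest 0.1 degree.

56.2°

Two edge vectors: BH-11→BH-12 = (-352, 37, -528.1), BH-11→BH-13 = (-155, 124, -257.9).
Normal n = (BH-11→BH-12) × (BH-11→BH-13) = (55942.1, -8925.3, -37913).
So ∂z/∂x = −n_x/n_z = 1.47554 and ∂z/∂y = −n_y/n_z = −0.23542.
Gradient magnitude |∇z| = √(a² + b²) = √(2.17721 + 0.05542) = 1.49420.
True dip = arctan(1.49420) = 56.2°, dipping toward W (azimuth ≈ 279°).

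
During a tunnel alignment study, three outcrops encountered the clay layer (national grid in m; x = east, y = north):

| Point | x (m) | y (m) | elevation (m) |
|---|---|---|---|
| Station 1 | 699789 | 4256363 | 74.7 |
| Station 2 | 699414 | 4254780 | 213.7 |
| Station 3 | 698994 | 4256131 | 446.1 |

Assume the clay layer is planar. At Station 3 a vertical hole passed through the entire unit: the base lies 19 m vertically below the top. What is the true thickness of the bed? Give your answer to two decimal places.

17.16 m

Let the plane be z = a·x + b·y + c.
Station 2−Station 1: −375a − 1583b = 139;  Station 3−Station 1: −795a − 232b = 371.4.
Solving gives a = −0.47434, b = 0.02456.
|∇z| = √(a²+b²) = 0.47497, so dip δ = arctan(0.47497) = 25.41°.
True thickness = vertical thickness × cos δ = 19 × cos 25.41° = 17.16 m.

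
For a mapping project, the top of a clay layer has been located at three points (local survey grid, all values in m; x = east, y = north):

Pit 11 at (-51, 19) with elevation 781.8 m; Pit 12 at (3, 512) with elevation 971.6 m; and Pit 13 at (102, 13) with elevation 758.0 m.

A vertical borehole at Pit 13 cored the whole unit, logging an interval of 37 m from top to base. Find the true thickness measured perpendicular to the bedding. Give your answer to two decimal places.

Two edge vectors: Pit 11→Pit 12 = (54, 493, 189.8), Pit 11→Pit 13 = (153, -6, -23.8).
Normal n = (Pit 11→Pit 12) × (Pit 11→Pit 13) = (-10594.6, 30324.6, -75753).
So ∂z/∂x = −n_x/n_z = −0.13986 and ∂z/∂y = −n_y/n_z = 0.40031.
|∇z| = √(a²+b²) = 0.42404, so dip δ = arctan(0.42404) = 22.98°.
True thickness = vertical thickness × cos δ = 37 × cos 22.98° = 34.06 m.

34.06 m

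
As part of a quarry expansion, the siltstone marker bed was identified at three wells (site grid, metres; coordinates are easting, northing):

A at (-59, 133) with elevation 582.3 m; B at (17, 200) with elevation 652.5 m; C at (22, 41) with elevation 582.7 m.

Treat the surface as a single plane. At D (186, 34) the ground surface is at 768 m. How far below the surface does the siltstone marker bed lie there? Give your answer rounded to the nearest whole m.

103 m

Two edge vectors: A→B = (76, 67, 70.2), A→C = (81, -92, 0.4).
Normal n = (A→B) × (A→C) = (6485.2, 5655.8, -12419).
So ∂z/∂easting = −n_x/n_z = 0.52220 and ∂z/∂northing = −n_y/n_z = 0.45542.
Intercept c from A: 582.3 + 30.81 − 60.57 = 552.54.
At (186, 34): z_contact = 97.1 + 15.5 + 552.54 = 665.2 m.
Depth below ground = 768 − 665.2 = 103 m.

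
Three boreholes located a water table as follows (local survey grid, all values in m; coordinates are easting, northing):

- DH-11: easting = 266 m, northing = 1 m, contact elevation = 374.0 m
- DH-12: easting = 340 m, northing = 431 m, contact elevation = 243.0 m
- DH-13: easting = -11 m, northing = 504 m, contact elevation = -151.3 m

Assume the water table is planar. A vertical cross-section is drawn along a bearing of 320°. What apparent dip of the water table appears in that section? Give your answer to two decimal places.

45.74°

Let the plane be z = a·easting + b·northing + c.
DH-12−DH-11: 74a + 430b = −131;  DH-13−DH-11: −277a + 503b = −525.3.
Solving gives a = 1.02337, b = −0.48077.
Unit vector along 320° is (sin 320°, cos 320°) = (-0.6428, 0.7660).
Slope in that direction = a·(-0.6428) + b·(0.7660) = −1.02610.
Apparent dip = arctan|1.02610| = 45.74° (true dip is 48.5°, so apparent ≤ true as expected).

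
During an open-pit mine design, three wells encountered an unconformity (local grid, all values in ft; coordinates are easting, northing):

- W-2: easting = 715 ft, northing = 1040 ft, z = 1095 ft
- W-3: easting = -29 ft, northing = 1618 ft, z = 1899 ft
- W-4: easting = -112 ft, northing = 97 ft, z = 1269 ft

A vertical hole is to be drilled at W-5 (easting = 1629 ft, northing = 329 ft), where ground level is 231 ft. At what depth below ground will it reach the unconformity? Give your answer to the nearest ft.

Let the plane be z = a·easting + b·northing + c.
W-3−W-2: −744a + 578b = 804;  W-4−W-2: −827a − 943b = 174.
Solving gives a = −0.72800, b = 0.45393.
Then c = 1095 − a·715 − b·1040 = 1143.43.
At (1629, 329): z_contact = −1185.9 + 149.3 + 1143.43 = 106.9 ft.
Depth below ground = 231 − 106.9 = 124 ft.

124 ft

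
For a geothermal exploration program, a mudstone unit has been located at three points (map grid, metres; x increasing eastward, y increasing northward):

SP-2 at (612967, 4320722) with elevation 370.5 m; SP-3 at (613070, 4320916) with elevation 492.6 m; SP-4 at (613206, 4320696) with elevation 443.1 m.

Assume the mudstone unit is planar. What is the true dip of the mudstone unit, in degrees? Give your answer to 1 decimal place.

Two edge vectors: SP-2→SP-3 = (103, 194, 122.1), SP-2→SP-4 = (239, -26, 72.6).
Normal n = (SP-2→SP-3) × (SP-2→SP-4) = (17259, 21704.1, -49044).
So ∂z/∂x = −n_x/n_z = 0.35191 and ∂z/∂y = −n_y/n_z = 0.44254.
Gradient magnitude |∇z| = √(a² + b²) = √(0.12384 + 0.19584) = 0.56541.
True dip = arctan(0.56541) = 29.5°, dipping toward SW (azimuth ≈ 218°).

29.5°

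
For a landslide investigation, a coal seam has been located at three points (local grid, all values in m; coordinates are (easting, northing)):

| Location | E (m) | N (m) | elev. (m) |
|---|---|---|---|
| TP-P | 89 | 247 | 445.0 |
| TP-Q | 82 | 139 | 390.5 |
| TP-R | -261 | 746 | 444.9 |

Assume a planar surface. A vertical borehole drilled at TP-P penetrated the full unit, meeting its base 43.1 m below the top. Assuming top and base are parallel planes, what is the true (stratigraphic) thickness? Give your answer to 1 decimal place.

Two edge vectors: TP-P→TP-Q = (-7, -108, -54.5), TP-P→TP-R = (-350, 499, -0.1).
Normal n = (TP-P→TP-Q) × (TP-P→TP-R) = (27206.3, 19074.3, -41293).
So ∂z/∂E = −n_x/n_z = 0.65886 and ∂z/∂N = −n_y/n_z = 0.46193.
|∇z| = √(a²+b²) = 0.80466, so dip δ = arctan(0.80466) = 38.82°.
True thickness = vertical thickness × cos δ = 43.1 × cos 38.82° = 33.6 m.

33.6 m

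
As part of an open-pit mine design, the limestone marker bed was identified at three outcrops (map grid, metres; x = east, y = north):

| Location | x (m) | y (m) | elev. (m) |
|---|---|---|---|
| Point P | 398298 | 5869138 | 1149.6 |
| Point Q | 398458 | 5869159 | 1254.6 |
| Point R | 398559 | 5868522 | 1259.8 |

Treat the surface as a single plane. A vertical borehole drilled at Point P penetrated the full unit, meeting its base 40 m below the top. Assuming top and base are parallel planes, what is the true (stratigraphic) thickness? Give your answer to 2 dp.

33.53 m

Two edge vectors: Point P→Point Q = (160, 21, 105), Point P→Point R = (261, -616, 110.2).
Normal n = (Point P→Point Q) × (Point P→Point R) = (66994.2, 9773, -104041).
So ∂z/∂x = −n_x/n_z = 0.64392 and ∂z/∂y = −n_y/n_z = 0.09393.
|∇z| = √(a²+b²) = 0.65074, so dip δ = arctan(0.65074) = 33.05°.
True thickness = vertical thickness × cos δ = 40 × cos 33.05° = 33.53 m.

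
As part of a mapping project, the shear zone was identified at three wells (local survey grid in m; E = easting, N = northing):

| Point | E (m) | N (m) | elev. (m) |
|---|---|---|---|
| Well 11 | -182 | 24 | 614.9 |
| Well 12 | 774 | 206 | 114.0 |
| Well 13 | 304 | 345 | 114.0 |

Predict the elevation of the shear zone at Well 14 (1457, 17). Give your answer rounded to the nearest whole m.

100 m

Two edge vectors: Well 11→Well 12 = (956, 182, -500.9), Well 11→Well 13 = (486, 321, -500.9).
Normal n = (Well 11→Well 12) × (Well 11→Well 13) = (69625.1, 235423, 218424).
So ∂z/∂E = −n_x/n_z = −0.31876 and ∂z/∂N = −n_y/n_z = −1.07783.
Intercept c from Well 11: 614.9 − 58.01 + 25.87 = 582.75.
At (1457, 17): z = −464.4 − 18.3 + 582.75 = 100.0 m.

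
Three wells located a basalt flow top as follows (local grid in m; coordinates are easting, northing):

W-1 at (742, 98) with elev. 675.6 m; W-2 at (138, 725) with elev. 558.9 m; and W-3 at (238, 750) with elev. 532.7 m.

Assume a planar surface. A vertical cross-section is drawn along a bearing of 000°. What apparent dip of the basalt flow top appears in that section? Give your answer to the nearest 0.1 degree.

Two edge vectors: W-1→W-2 = (-604, 627, -116.7), W-1→W-3 = (-504, 652, -142.9).
Normal n = (W-1→W-2) × (W-1→W-3) = (-13509.9, -27494.8, -77800).
So ∂z/∂easting = −n_x/n_z = −0.17365 and ∂z/∂northing = −n_y/n_z = −0.35340.
Unit vector along 000° is (sin 0°, cos 0°) = (0.0000, 1.0000).
Slope in that direction = a·(0.0000) + b·(1.0000) = −0.35340.
Apparent dip = arctan|0.35340| = 19.5° (true dip is 21.5°, so apparent ≤ true as expected).

19.5°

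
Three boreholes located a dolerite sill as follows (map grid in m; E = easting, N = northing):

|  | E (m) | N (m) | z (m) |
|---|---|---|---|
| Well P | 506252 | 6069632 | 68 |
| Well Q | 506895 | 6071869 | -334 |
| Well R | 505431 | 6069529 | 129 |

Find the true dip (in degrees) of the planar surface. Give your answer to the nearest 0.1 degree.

9.8°

Let the plane be z = a·E + b·N + c.
Well Q−Well P: 643a + 2237b = −402;  Well R−Well P: −821a − 103b = 61.
Solving gives a = −0.05369, b = −0.16427.
Gradient magnitude |∇z| = √(a² + b²) = √(0.00288 + 0.02699) = 0.17282.
True dip = arctan(0.17282) = 9.8°, dipping toward NNE (azimuth ≈ 018°).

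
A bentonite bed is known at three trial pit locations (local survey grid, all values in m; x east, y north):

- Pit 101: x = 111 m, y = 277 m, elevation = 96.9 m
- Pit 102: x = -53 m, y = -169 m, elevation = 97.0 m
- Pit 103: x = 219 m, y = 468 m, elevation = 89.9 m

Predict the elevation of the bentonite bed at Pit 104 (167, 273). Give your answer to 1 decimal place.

86.3 m

Two edge vectors: Pit 101→Pit 102 = (-164, -446, 0.1), Pit 101→Pit 103 = (108, 191, -7).
Normal n = (Pit 101→Pit 102) × (Pit 101→Pit 103) = (3102.9, -1137.2, 16844).
So ∂z/∂x = −n_x/n_z = −0.18421 and ∂z/∂y = −n_y/n_z = 0.06751.
Intercept c from Pit 101: 96.9 + 20.45 − 18.70 = 98.65.
At (167, 273): z = −30.8 + 18.4 + 98.65 = 86.3 m.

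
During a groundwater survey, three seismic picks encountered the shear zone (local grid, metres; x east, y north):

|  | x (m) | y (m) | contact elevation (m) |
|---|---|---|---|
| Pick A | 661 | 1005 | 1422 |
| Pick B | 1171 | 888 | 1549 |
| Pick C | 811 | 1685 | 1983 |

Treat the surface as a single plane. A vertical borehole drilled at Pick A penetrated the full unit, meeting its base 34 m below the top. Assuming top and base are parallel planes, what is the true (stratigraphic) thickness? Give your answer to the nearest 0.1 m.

26.0 m

Let the plane be z = a·x + b·y + c.
Pick B−Pick A: 510a − 117b = 127;  Pick C−Pick A: 150a + 680b = 561.
Solving gives a = 0.41717, b = 0.73298.
|∇z| = √(a²+b²) = 0.84338, so dip δ = arctan(0.84338) = 40.14°.
True thickness = vertical thickness × cos δ = 34 × cos 40.14° = 26.0 m.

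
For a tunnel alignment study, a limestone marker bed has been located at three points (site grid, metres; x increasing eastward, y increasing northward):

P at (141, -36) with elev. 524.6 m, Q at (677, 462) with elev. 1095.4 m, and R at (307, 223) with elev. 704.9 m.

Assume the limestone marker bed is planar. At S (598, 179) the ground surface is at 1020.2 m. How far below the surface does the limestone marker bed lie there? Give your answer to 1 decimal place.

16.0 m

Two edge vectors: P→Q = (536, 498, 570.8), P→R = (166, 259, 180.3).
Normal n = (P→Q) × (P→R) = (-58047.8, -1888, 56156).
So ∂z/∂x = −n_x/n_z = 1.03369 and ∂z/∂y = −n_y/n_z = 0.03362.
Intercept c from P: 524.6 − 145.75 + 1.21 = 380.06.
At (598, 179): z_contact = 618.15 + 6.02 + 380.06 = 1004.22 m.
Depth below ground = 1020.2 − 1004.22 = 16.0 m.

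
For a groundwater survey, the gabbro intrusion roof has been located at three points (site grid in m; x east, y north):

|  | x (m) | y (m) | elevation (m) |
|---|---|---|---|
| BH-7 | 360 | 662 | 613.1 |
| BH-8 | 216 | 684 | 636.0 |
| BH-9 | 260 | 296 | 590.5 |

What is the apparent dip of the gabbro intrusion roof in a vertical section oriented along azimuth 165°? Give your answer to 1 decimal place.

Let the plane be z = a·x + b·y + c.
BH-8−BH-7: −144a + 22b = 22.9;  BH-9−BH-7: −100a − 366b = −22.6.
Solving gives a = −0.14360, b = 0.10098.
Unit vector along 165° is (sin 165°, cos 165°) = (0.2588, -0.9659).
Slope in that direction = a·(0.2588) + b·(-0.9659) = −0.13471.
Apparent dip = arctan|0.13471| = 7.7° (true dip is 10.0°, so apparent ≤ true as expected).

7.7°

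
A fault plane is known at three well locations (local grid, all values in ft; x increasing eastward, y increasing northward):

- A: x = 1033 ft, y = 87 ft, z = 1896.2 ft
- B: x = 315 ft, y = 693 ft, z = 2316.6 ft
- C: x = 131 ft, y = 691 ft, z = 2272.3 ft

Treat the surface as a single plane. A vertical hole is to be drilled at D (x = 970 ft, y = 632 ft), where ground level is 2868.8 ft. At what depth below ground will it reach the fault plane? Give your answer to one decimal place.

460.3 ft

Let the plane be z = a·x + b·y + c.
B−A: −718a + 606b = 420.4;  C−A: −902a + 604b = 376.1.
Solving gives a = 0.230255, b = 0.966540.
Then c = 1896.2 − a·1033 − b·87 = 1574.26.
At (970, 632): z_contact = 223.35 + 610.85 + 1574.26 = 2408.46 ft.
Depth below ground = 2868.8 − 2408.46 = 460.3 ft.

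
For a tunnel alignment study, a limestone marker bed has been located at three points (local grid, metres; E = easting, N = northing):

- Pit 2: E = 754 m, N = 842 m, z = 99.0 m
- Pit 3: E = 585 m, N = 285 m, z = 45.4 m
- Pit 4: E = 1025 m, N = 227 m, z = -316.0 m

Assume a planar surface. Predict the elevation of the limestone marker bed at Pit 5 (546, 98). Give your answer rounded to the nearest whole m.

Let the plane be z = a·E + b·N + c.
Pit 3−Pit 2: −169a − 557b = −53.6;  Pit 4−Pit 2: 271a − 615b = −415.
Solving gives a = −0.77758, b = 0.33216.
Then c = 99 − a·754 − b·842 = 405.62.
At (546, 98): z = −424.6 + 32.6 + 405.62 = 13.6 m.

14 m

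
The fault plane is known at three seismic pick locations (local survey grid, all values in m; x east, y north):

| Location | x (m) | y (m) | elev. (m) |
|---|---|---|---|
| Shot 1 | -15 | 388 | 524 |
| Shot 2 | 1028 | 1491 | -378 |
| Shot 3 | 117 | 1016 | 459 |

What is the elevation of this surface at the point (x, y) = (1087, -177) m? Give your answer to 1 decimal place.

Two edge vectors: Shot 1→Shot 2 = (1043, 1103, -902), Shot 1→Shot 3 = (132, 628, -65).
Normal n = (Shot 1→Shot 2) × (Shot 1→Shot 3) = (494761, -51269, 509408).
So ∂z/∂x = −n_x/n_z = −0.971247 and ∂z/∂y = −n_y/n_z = 0.100644.
Intercept c from Shot 1: 524 − 14.57 − 39.05 = 470.38.
At (1087, -177): z = −1055.7 − 17.8 + 470.38 = -603.2 m.

-603.2 m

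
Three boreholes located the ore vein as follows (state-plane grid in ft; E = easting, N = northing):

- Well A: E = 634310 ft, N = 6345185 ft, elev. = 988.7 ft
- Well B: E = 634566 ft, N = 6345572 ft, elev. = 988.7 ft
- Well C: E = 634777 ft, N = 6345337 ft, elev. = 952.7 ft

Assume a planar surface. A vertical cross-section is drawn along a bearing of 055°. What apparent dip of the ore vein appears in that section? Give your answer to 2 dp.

2.47°

Two edge vectors: Well A→Well B = (256, 387, 0), Well A→Well C = (467, 152, -36).
Normal n = (Well A→Well B) × (Well A→Well C) = (-13932, 9216, -141817).
So ∂z/∂E = −n_x/n_z = −0.09824 and ∂z/∂N = −n_y/n_z = 0.06499.
Unit vector along 055° is (sin 55°, cos 55°) = (0.8192, 0.5736).
Slope in that direction = a·(0.8192) + b·(0.5736) = −0.04320.
Apparent dip = arctan|0.04320| = 2.47° (true dip is 6.7°, so apparent ≤ true as expected).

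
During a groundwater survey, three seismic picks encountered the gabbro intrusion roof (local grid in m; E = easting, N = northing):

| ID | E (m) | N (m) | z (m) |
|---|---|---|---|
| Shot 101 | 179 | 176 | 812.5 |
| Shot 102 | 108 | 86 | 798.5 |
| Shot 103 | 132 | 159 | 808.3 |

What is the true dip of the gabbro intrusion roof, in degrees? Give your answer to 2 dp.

Two edge vectors: Shot 101→Shot 102 = (-71, -90, -14), Shot 101→Shot 103 = (-47, -17, -4.2).
Normal n = (Shot 101→Shot 102) × (Shot 101→Shot 103) = (140, 359.8, -3023).
So ∂z/∂E = −n_x/n_z = 0.04631 and ∂z/∂N = −n_y/n_z = 0.11902.
Gradient magnitude |∇z| = √(a² + b²) = √(0.00214 + 0.01417) = 0.12771.
True dip = arctan(0.12771) = 7.28°, dipping toward SSW (azimuth ≈ 201°).

7.28°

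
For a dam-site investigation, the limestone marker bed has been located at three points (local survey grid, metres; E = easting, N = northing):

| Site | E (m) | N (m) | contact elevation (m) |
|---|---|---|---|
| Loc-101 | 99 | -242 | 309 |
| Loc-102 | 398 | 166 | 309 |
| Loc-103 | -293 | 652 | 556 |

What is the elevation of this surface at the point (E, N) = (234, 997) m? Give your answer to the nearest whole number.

Let the plane be z = a·E + b·N + c.
Loc-102−Loc-101: 299a + 408b = 0;  Loc-103−Loc-101: −392a + 894b = 247.
Solving gives a = −0.23588, b = 0.17286.
Then c = 309 − a·99 − b·-242 = 374.18.
At (234, 997): z = −55.2 + 172.3 + 374.18 = 491.3 m.

491 m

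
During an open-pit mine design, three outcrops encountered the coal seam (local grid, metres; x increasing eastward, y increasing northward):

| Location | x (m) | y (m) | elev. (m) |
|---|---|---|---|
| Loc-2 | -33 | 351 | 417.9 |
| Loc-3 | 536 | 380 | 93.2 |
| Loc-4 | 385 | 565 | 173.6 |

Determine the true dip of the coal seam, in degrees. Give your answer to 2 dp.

Two edge vectors: Loc-2→Loc-3 = (569, 29, -324.7), Loc-2→Loc-4 = (418, 214, -244.3).
Normal n = (Loc-2→Loc-3) × (Loc-2→Loc-4) = (62401.1, 3282.1, 109644).
So ∂z/∂x = −n_x/n_z = −0.56912 and ∂z/∂y = −n_y/n_z = −0.02993.
Gradient magnitude |∇z| = √(a² + b²) = √(0.32390 + 0.00090) = 0.56991.
True dip = arctan(0.56991) = 29.68°, dipping toward E (azimuth ≈ 087°).

29.68°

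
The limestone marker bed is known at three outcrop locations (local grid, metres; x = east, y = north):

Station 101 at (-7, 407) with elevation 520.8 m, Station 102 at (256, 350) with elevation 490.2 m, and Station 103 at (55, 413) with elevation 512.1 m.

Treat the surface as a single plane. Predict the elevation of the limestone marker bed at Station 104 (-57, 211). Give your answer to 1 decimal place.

542.4 m

Two edge vectors: Station 101→Station 102 = (263, -57, -30.6), Station 101→Station 103 = (62, 6, -8.7).
Normal n = (Station 101→Station 102) × (Station 101→Station 103) = (679.5, 390.9, 5112).
So ∂z/∂x = −n_x/n_z = −0.13292 and ∂z/∂y = −n_y/n_z = −0.07647.
Intercept c from Station 101: 520.8 − 0.93 + 31.12 = 550.99.
At (-57, 211): z = 7.6 − 16.1 + 550.99 = 542.4 m.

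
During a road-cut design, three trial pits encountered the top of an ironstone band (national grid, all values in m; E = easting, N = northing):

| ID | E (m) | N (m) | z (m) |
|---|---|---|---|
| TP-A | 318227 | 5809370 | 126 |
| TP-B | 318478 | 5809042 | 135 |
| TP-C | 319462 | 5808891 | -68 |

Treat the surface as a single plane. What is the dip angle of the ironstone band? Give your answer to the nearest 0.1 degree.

Two edge vectors: TP-A→TP-B = (251, -328, 9), TP-A→TP-C = (1235, -479, -194).
Normal n = (TP-A→TP-B) × (TP-A→TP-C) = (67943, 59809, 284851).
So ∂z/∂E = −n_x/n_z = −0.23852 and ∂z/∂N = −n_y/n_z = −0.20997.
Gradient magnitude |∇z| = √(a² + b²) = √(0.05689 + 0.04409) = 0.31777.
True dip = arctan(0.31777) = 17.6°, dipping toward NE (azimuth ≈ 049°).

17.6°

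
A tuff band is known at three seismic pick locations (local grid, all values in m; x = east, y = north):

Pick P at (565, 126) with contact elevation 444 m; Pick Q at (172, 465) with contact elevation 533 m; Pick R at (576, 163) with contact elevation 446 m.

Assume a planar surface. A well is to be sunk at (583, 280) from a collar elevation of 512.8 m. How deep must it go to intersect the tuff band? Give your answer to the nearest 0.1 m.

Let the plane be z = a·x + b·y + c.
Pick Q−Pick P: −393a + 339b = 89;  Pick R−Pick P: 11a + 37b = 2.
Solving gives a = −0.14313, b = 0.09661.
Then c = 444 − a·565 − b·126 = 512.70.
At (583, 280): z_contact = −83.45 + 27.05 + 512.70 = 456.30 m.
Depth below ground = 512.8 − 456.30 = 56.5 m.

56.5 m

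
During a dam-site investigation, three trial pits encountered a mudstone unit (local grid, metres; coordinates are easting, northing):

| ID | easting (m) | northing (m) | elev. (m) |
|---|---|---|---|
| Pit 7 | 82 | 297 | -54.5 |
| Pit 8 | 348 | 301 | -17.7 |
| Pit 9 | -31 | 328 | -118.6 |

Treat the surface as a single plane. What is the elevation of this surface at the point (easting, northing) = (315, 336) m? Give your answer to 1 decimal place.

-74.9 m

Two edge vectors: Pit 7→Pit 8 = (266, 4, 36.8), Pit 7→Pit 9 = (-113, 31, -64.1).
Normal n = (Pit 7→Pit 8) × (Pit 7→Pit 9) = (-1397.2, 12892.2, 8698).
So ∂z/∂easting = −n_x/n_z = 0.16063 and ∂z/∂northing = −n_y/n_z = −1.48220.
Intercept c from Pit 7: -54.5 − 13.17 + 440.21 = 372.54.
At (315, 336): z = 50.6 − 498.0 + 372.54 = -74.9 m.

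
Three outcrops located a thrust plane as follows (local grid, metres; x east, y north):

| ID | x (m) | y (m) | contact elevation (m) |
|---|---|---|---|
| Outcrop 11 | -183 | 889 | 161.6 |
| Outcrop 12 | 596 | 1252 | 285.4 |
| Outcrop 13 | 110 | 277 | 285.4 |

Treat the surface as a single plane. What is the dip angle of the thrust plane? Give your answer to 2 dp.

Two edge vectors: Outcrop 11→Outcrop 12 = (779, 363, 123.8), Outcrop 11→Outcrop 13 = (293, -612, 123.8).
Normal n = (Outcrop 11→Outcrop 12) × (Outcrop 11→Outcrop 13) = (120705, -60166.8, -583107).
So ∂z/∂x = −n_x/n_z = 0.20700 and ∂z/∂y = −n_y/n_z = −0.10318.
Gradient magnitude |∇z| = √(a² + b²) = √(0.04285 + 0.01065) = 0.23129.
True dip = arctan(0.23129) = 13.02°, dipping toward WNW (azimuth ≈ 296°).

13.02°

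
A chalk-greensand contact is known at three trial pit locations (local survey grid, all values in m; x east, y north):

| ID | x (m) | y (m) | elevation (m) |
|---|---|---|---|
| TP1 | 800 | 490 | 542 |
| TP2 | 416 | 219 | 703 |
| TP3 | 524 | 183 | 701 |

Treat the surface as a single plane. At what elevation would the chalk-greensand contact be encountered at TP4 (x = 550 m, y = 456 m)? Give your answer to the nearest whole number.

Let the plane be z = a·x + b·y + c.
TP2−TP1: −384a − 271b = 161;  TP3−TP1: −276a − 307b = 159.
Solving gives a = −0.14708, b = −0.38569.
Then c = 542 − a·800 − b·490 = 848.65.
At (550, 456): z = −80.9 − 175.9 + 848.65 = 591.9 m.

592 m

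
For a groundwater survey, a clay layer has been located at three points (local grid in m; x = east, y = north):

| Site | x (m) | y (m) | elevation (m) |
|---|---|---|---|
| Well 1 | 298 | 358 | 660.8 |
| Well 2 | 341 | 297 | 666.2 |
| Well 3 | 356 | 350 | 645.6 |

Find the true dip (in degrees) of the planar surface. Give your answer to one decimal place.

Two edge vectors: Well 1→Well 2 = (43, -61, 5.4), Well 1→Well 3 = (58, -8, -15.2).
Normal n = (Well 1→Well 2) × (Well 1→Well 3) = (970.4, 966.8, 3194).
So ∂z/∂x = −n_x/n_z = −0.30382 and ∂z/∂y = −n_y/n_z = −0.30269.
Gradient magnitude |∇z| = √(a² + b²) = √(0.09231 + 0.09162) = 0.42887.
True dip = arctan(0.42887) = 23.2°, dipping toward NE (azimuth ≈ 045°).

23.2°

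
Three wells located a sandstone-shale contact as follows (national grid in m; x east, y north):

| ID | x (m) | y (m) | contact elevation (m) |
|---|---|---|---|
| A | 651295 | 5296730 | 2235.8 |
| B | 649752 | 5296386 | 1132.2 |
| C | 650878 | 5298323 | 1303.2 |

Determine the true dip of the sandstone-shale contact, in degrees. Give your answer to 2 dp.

Two edge vectors: A→B = (-1543, -344, -1103.6), A→C = (-417, 1593, -932.6).
Normal n = (A→B) × (A→C) = (2078849.2, -978800.6, -2601447).
So ∂z/∂x = −n_x/n_z = 0.79911 and ∂z/∂y = −n_y/n_z = −0.37625.
Gradient magnitude |∇z| = √(a² + b²) = √(0.63858 + 0.14157) = 0.88326.
True dip = arctan(0.88326) = 41.45°, dipping toward WNW (azimuth ≈ 295°).

41.45°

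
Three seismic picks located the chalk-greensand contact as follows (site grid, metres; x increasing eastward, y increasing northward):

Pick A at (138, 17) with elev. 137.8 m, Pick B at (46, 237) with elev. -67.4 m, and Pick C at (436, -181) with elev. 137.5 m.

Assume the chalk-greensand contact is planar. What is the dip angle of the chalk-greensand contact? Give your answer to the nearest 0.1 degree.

57.2°

Let the plane be z = a·x + b·y + c.
Pick B−Pick A: −92a + 220b = −205.2;  Pick C−Pick A: 298a − 198b = −0.3.
Solving gives a = −0.85957, b = −1.29218.
Gradient magnitude |∇z| = √(a² + b²) = √(0.73886 + 1.66974) = 1.55197.
True dip = arctan(1.55197) = 57.2°, dipping toward NNE (azimuth ≈ 034°).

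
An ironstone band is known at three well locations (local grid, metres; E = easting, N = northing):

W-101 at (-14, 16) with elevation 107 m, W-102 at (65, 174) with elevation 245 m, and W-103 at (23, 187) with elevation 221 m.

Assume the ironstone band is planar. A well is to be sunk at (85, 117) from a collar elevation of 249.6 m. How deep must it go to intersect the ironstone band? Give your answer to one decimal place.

Let the plane be z = a·E + b·N + c.
W-102−W-101: 79a + 158b = 138;  W-103−W-101: 37a + 171b = 114.
Solving gives a = 0.72896, b = 0.50894.
Then c = 107 − a·-14 − b·16 = 109.06.
At (85, 117): z_contact = 61.96 + 59.55 + 109.06 = 230.57 m.
Depth below ground = 249.6 − 230.57 = 19.0 m.

19.0 m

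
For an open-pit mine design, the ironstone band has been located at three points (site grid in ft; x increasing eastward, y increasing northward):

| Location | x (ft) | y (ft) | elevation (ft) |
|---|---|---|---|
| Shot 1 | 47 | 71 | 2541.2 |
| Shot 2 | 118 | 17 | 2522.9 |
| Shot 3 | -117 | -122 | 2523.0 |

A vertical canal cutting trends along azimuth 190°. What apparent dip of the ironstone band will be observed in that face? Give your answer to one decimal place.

Let the plane be z = a·x + b·y + c.
Shot 2−Shot 1: 71a − 54b = −18.3;  Shot 3−Shot 1: −164a − 193b = −18.2.
Solving gives a = −0.11300, b = 0.19032.
Unit vector along 190° is (sin 190°, cos 190°) = (-0.1736, -0.9848).
Slope in that direction = a·(-0.1736) + b·(-0.9848) = −0.16781.
Apparent dip = arctan|0.16781| = 9.5° (true dip is 12.5°, so apparent ≤ true as expected).

9.5°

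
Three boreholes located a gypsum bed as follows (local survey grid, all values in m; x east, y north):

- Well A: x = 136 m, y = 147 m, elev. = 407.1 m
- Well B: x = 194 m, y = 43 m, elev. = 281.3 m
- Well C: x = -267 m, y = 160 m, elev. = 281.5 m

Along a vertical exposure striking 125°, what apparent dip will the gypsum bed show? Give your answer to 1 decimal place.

Two edge vectors: Well A→Well B = (58, -104, -125.8), Well A→Well C = (-403, 13, -125.6).
Normal n = (Well A→Well B) × (Well A→Well C) = (14697.8, 57982.2, -41158).
So ∂z/∂x = −n_x/n_z = 0.35711 and ∂z/∂y = −n_y/n_z = 1.40877.
Unit vector along 125° is (sin 125°, cos 125°) = (0.8192, -0.5736).
Slope in that direction = a·(0.8192) + b·(-0.5736) = −0.51551.
Apparent dip = arctan|0.51551| = 27.3° (true dip is 55.5°, so apparent ≤ true as expected).

27.3°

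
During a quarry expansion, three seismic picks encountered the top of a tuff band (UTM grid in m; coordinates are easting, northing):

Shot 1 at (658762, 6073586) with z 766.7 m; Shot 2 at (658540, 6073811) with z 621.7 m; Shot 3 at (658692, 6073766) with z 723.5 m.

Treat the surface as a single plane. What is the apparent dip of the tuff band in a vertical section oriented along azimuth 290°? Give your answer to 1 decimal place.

32.1°

Let the plane be z = a·easting + b·northing + c.
Shot 2−Shot 1: −222a + 225b = −145;  Shot 3−Shot 1: −70a + 180b = −43.2.
Solving gives a = 0.67658, b = 0.02311.
Unit vector along 290° is (sin 290°, cos 290°) = (-0.9397, 0.3420).
Slope in that direction = a·(-0.9397) + b·(0.3420) = −0.62787.
Apparent dip = arctan|0.62787| = 32.1° (true dip is 34.1°, so apparent ≤ true as expected).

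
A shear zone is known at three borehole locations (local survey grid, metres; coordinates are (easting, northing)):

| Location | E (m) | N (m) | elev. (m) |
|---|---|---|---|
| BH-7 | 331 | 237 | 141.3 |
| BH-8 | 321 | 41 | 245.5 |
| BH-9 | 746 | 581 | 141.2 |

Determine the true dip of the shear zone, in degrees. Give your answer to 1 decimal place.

35.8°

Let the plane be z = a·E + b·N + c.
BH-8−BH-7: −10a − 196b = 104.2;  BH-9−BH-7: 415a + 344b = −0.1.
Solving gives a = 0.45989, b = −0.55510.
Gradient magnitude |∇z| = √(a² + b²) = √(0.21150 + 0.30813) = 0.72085.
True dip = arctan(0.72085) = 35.8°, dipping toward NW (azimuth ≈ 320°).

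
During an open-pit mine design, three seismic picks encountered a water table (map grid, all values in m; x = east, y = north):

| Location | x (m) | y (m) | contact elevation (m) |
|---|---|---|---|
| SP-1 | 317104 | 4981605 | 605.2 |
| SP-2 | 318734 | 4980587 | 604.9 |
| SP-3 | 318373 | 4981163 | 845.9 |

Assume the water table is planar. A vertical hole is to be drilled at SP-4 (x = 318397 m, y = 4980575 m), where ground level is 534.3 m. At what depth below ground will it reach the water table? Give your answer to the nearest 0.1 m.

82.2 m

Let the plane be z = a·x + b·y + c.
SP-2−SP-1: 1630a − 1018b = −0.3;  SP-3−SP-1: 1269a − 442b = 240.7.
Solving gives a = 0.429074070, b = 0.687318991.
Then c = 605.2 − a·317104 − b·4981605 = −3559407.63.
At (318397, 4980575): z_contact = 136615.90 + 3423243.79 − 3559407.63 = 452.05 m.
Depth below ground = 534.3 − 452.05 = 82.2 m.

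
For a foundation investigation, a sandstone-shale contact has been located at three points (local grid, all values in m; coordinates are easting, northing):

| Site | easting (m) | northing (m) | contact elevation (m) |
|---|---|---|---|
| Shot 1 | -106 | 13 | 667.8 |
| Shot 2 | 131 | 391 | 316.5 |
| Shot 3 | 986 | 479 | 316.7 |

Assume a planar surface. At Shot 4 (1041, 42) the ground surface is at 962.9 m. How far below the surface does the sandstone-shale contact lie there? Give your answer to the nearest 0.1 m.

206.3 m

Let the plane be z = a·easting + b·northing + c.
Shot 2−Shot 1: 237a + 378b = −351.3;  Shot 3−Shot 1: 1092a + 466b = −351.1.
Solving gives a = 0.102503, b = −0.993633.
Then c = 667.8 − a·-106 − b·13 = 691.58.
At (1041, 42): z_contact = 106.71 − 41.73 + 691.58 = 756.56 m.
Depth below ground = 962.9 − 756.56 = 206.3 m.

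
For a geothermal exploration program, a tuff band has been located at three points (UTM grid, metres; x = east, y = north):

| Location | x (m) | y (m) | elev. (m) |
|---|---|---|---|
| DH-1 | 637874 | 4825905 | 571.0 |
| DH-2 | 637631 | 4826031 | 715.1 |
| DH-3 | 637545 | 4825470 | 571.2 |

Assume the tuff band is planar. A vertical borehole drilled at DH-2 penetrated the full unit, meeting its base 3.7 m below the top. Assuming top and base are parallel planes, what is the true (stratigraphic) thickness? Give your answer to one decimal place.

3.3 m

Two edge vectors: DH-1→DH-2 = (-243, 126, 144.1), DH-1→DH-3 = (-329, -435, 0.2).
Normal n = (DH-1→DH-2) × (DH-1→DH-3) = (62708.7, -47360.3, 147159).
So ∂z/∂x = −n_x/n_z = −0.42613 and ∂z/∂y = −n_y/n_z = 0.32183.
|∇z| = √(a²+b²) = 0.53400, so dip δ = arctan(0.53400) = 28.10°.
True thickness = vertical thickness × cos δ = 3.7 × cos 28.10° = 3.3 m.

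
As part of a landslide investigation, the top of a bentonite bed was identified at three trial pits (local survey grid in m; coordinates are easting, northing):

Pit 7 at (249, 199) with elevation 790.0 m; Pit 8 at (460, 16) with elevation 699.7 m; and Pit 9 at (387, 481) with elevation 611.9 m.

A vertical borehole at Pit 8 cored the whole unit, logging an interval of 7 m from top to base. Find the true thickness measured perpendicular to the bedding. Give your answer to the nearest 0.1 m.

5.6 m

Let the plane be z = a·easting + b·northing + c.
Pit 8−Pit 7: 211a − 183b = −90.3;  Pit 9−Pit 7: 138a + 282b = −178.1.
Solving gives a = −0.68499, b = −0.29635.
|∇z| = √(a²+b²) = 0.74635, so dip δ = arctan(0.74635) = 36.74°.
True thickness = vertical thickness × cos δ = 7 × cos 36.74° = 5.6 m.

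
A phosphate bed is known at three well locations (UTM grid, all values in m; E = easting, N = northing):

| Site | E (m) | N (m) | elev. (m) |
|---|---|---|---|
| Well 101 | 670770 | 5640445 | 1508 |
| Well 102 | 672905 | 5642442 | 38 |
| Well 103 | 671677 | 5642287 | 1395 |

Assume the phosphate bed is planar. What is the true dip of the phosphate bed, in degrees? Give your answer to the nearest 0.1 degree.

Let the plane be z = a·E + b·N + c.
Well 102−Well 101: 2135a + 1997b = −1470;  Well 103−Well 101: 907a + 1842b = −113.
Solving gives a = −1.17002, b = 0.51477.
Gradient magnitude |∇z| = √(a² + b²) = √(1.36896 + 0.26499) = 1.27826.
True dip = arctan(1.27826) = 52.0°, dipping toward ESE (azimuth ≈ 114°).

52.0°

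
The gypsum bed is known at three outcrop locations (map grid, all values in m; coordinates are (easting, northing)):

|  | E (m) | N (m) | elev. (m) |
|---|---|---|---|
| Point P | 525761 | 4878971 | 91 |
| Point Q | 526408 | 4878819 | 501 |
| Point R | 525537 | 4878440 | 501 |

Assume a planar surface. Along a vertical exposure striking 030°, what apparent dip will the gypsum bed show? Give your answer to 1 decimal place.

Two edge vectors: Point P→Point Q = (647, -152, 410), Point P→Point R = (-224, -531, 410).
Normal n = (Point P→Point Q) × (Point P→Point R) = (155390, -357110, -377605).
So ∂z/∂E = −n_x/n_z = 0.41151 and ∂z/∂N = −n_y/n_z = −0.94572.
Unit vector along 030° is (sin 30°, cos 30°) = (0.5000, 0.8660).
Slope in that direction = a·(0.5000) + b·(0.8660) = −0.61326.
Apparent dip = arctan|0.61326| = 31.5° (true dip is 45.9°, so apparent ≤ true as expected).

31.5°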